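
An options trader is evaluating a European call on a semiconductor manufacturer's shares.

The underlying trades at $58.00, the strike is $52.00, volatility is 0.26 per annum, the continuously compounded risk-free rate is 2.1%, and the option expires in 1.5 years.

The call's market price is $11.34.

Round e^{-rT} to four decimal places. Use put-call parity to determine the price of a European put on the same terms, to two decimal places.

exp(−rT) = exp(−0.021·1.5) = 0.9690
Put-call parity: C − P = S − K·e^(−rT) = 58 − 52·0.9690 = 58 − 50.3880 = 7.6120
P = C − (C − P) = 11.34 − (7.6120) = 3.7280

$3.73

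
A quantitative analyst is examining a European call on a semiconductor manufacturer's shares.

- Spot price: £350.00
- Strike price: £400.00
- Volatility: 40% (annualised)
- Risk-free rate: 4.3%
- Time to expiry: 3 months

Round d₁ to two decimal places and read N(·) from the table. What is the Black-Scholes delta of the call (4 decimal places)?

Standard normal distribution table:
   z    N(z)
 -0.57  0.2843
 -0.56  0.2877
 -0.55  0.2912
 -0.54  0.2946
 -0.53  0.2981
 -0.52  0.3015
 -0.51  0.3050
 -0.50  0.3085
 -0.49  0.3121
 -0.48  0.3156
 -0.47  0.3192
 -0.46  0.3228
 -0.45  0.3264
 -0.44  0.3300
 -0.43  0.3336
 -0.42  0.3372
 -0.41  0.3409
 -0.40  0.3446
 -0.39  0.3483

T = 0.25;  σ√T = 0.2000
ln(S/K) + (r + σ²/2)T = ln(350/400) + (0.043 + 0.4²/2)·0.25 = -0.1335 + 0.0308 = -0.1028
d₁ = -0.1028 / 0.2000 = -0.5139 ≈ -0.51
N(d₁) = N(-0.51) = 0.3050
Δ_call = N(d₁) = 0.3050

0.3050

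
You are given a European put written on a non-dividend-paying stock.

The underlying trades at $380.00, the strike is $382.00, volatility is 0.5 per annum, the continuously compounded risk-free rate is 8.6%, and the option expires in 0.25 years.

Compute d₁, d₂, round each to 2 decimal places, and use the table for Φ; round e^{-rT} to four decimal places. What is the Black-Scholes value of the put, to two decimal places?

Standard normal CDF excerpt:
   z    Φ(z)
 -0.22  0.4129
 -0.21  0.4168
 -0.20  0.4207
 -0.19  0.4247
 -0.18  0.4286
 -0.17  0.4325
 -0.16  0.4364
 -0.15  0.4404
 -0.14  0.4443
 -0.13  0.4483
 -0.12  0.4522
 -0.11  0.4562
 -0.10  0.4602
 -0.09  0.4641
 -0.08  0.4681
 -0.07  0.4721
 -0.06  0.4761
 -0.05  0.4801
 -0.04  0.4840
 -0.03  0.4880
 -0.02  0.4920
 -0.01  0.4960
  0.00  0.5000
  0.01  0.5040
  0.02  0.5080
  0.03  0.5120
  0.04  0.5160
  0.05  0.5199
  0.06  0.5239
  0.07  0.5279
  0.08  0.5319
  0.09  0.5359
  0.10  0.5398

σ√T = 0.5 × 0.5000 = 0.2500
d₁ = [ln(380/382) + (0.086 + 0.5²/2)·0.25] / 0.2500 = [-0.0052 + 0.0527] / 0.2500 = 0.1900 → 0.19
d₂ = d₁ − σ√T = 0.1900 − 0.2500 = -0.0600 → -0.06
exp(−rT) = exp(−0.086·0.25) = 0.9787
N(−d₂) = N(0.06) = 0.5239;  N(−d₁) = N(-0.19) = 0.4247
P = 382·0.9787·0.5239 − 380·0.4247 = 195.8670 − 161.3860 = 34.4810

$34.48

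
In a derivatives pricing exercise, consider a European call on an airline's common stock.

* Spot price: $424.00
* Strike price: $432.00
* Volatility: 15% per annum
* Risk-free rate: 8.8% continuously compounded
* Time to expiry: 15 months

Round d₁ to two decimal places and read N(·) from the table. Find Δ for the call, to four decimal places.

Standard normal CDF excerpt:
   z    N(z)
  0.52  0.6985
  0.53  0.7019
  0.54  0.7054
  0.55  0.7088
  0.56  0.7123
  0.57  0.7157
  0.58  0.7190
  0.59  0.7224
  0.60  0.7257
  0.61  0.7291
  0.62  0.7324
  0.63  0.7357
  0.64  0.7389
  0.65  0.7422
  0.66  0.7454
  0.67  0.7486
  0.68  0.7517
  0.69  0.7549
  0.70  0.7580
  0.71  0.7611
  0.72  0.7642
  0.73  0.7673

σ√T = 0.15 × 1.1180 = 0.1677
ln(S/K) + (r + σ²/2)T = ln(424/432) + (0.088 + 0.15²/2)·1.25 = -0.0187 + 0.1241 = 0.1054
d₁ = 0.1054 / 0.1677 = 0.6283 → 0.63
N(d₁) = N(0.63) = 0.7357
Δ_call = N(d₁) = 0.7357

0.7357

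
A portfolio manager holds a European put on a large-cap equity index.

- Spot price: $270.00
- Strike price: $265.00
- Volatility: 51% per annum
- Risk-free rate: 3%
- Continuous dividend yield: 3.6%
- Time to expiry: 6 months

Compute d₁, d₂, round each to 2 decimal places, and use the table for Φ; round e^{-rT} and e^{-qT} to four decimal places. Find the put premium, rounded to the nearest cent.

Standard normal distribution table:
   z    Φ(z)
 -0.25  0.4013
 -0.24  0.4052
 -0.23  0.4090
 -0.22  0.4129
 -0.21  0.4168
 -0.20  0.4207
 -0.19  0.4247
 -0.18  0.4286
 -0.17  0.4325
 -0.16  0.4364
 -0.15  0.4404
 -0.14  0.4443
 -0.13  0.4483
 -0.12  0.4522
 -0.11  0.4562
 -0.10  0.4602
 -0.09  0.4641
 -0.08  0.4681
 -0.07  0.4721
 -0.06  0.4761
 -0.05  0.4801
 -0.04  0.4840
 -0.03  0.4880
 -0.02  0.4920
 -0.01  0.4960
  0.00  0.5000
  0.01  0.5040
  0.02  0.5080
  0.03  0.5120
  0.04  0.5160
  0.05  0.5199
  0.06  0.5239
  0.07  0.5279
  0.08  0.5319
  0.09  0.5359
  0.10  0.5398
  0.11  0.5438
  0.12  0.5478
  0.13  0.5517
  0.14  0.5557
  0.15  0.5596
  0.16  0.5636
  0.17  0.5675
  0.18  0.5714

$35.57

T = 0.5;  σ√T = 0.3606
ln(S/K) + (r − q + σ²/2)T = ln(270/265) + (0.03 − 0.036 + 0.51²/2)·0.5 = 0.0187 + 0.0620 = 0.0807
d₁ = 0.0807 / 0.3606 = 0.2238 ≈ 0.22
d₂ = d₁ − σ√T = 0.2238 − 0.3606 = -0.1368 ≈ -0.14
exp(−qT) = exp(−0.036·0.5) = 0.9822;  exp(−rT) = exp(−0.03·0.5) = 0.9851
N(−d₂) = N(0.14) = 0.5557;  N(−d₁) = N(-0.22) = 0.4129
P = 265·0.9851·0.5557 − 270·0.9822·0.4129 = 145.0663 − 109.4986 = 35.5677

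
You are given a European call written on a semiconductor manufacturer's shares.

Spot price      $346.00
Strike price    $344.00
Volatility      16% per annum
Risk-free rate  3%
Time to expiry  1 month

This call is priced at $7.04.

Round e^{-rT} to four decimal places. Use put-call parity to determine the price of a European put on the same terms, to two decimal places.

$4.18

exp(−rT) = exp(−0.03·0.08333) = 0.9975
Put-call parity: C − P = S − K·e^(−rT) = 346 − 344·0.9975 = 346 − 343.1400 = 2.8600
P = C − (C − P) = 7.04 − (2.8600) = 4.1800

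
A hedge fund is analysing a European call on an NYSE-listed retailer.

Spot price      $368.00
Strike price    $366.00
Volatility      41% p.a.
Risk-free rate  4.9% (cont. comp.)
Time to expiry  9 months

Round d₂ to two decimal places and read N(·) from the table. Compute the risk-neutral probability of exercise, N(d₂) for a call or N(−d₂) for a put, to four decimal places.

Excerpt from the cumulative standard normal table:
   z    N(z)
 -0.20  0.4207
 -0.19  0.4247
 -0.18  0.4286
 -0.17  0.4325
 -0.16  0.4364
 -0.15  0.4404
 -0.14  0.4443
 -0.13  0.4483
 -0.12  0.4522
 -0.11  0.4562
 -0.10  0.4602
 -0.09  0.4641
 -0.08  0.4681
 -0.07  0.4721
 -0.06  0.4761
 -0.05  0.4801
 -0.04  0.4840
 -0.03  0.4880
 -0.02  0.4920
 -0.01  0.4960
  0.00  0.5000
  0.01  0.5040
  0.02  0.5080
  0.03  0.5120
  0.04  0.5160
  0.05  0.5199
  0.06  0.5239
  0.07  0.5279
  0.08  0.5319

0.4761

σ√T = 0.41·√0.75 = 0.3551
d₁ = [ln(368/366) + (0.049 + 0.41²/2)·0.75] / 0.3551 = [0.0054 + 0.0998] / 0.3551 = 0.2964 ⇒ 0.30
d₂ = d₁ − σ√T = 0.2964 − 0.3551 = -0.0587 ⇒ -0.06
Risk-neutral Pr[S_T > K] = N(d₂) = N(-0.06) = 0.4761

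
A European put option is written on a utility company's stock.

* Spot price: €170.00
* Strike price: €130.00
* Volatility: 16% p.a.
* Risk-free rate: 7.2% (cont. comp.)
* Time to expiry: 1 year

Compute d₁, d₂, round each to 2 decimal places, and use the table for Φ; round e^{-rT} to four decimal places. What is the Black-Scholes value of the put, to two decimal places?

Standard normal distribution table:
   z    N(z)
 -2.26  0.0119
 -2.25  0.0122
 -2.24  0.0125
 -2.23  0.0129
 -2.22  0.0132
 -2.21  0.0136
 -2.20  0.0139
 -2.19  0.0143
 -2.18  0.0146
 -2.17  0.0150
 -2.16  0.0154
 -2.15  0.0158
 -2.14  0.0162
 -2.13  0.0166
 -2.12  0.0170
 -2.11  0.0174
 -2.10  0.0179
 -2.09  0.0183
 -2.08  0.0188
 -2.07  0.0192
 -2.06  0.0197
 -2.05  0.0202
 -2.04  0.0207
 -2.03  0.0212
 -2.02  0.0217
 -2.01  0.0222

T = 1;  σ√T = 0.1600
d₁ = [ln(170/130) + (0.072 + ½·0.16²)·1] / (σ√T) = (0.2683 + 0.0848) / 0.1600 = 2.2066 ⇒ 2.21
d₂ = 2.2066 − 0.1600 = 2.0466 ⇒ 2.05
e^(−rT) = e^(−0.072·1) = 0.9305
N(−d₂) = N(-2.05) = 0.0202;  N(−d₁) = N(-2.21) = 0.0136
P = 130·0.9305·0.0202 − 170·0.0136 = 2.4435 − 2.3120 = 0.1315

€0.13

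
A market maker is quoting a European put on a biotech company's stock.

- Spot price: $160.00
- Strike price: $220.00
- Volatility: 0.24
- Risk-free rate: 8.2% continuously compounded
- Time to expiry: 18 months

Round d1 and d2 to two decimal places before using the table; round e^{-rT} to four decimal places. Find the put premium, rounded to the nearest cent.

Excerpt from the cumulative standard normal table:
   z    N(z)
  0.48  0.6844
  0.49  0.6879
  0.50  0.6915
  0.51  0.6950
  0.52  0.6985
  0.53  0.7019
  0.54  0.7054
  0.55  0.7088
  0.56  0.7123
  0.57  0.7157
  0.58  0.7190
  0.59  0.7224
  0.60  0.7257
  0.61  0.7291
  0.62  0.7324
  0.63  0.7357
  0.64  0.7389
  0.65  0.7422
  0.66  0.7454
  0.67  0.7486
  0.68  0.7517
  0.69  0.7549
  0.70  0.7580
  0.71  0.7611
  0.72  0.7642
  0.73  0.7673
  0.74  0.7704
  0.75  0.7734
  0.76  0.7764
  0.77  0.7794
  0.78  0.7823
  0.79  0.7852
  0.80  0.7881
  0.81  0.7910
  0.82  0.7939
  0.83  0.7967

T = 1.5;  σ√T = 0.2939
d₁ = [ln(160/220) + (0.082 + 0.24²/2)·1.5] / 0.2939 = [-0.3185 + 0.1662] / 0.2939 = -0.5180 ≈ -0.52
d₂ = d₁ − σ√T = -0.5180 − 0.2939 = -0.8119 ≈ -0.81
e^(−rT) = e^(−0.082·1.5) = 0.8843
N(−d₂) = N(0.81) = 0.7910;  N(−d₁) = N(0.52) = 0.6985
P = 220·0.8843·0.7910 − 160·0.6985 = 153.8859 − 111.7600 = 42.1259

$42.13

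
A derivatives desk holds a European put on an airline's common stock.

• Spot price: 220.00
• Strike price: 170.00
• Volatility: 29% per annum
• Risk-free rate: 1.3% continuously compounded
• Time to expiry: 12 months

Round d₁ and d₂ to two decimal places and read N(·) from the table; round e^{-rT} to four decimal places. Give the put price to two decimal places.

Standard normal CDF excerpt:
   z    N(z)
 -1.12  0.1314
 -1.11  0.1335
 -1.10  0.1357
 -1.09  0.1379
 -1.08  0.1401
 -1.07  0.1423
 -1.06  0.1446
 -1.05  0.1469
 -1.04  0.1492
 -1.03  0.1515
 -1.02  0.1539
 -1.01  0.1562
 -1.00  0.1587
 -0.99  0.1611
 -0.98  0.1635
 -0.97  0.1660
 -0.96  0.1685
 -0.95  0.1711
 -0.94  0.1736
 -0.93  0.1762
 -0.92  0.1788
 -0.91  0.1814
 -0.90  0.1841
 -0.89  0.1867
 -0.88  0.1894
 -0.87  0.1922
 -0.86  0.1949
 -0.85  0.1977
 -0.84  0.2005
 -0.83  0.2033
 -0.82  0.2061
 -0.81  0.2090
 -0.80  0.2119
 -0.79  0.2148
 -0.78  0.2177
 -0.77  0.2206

5.22

T = 1;  σ√T = 0.2900
ln(S/K) + (r + σ²/2)T = ln(220/170) + (0.013 + 0.29²/2)·1 = 0.2578 + 0.0550 = 0.3129
d₁ = 0.3129 / 0.2900 = 1.0789 which rounds to 1.08
d₂ = d₁ − σ√T = 1.0789 − 0.2900 = 0.7889 which rounds to 0.79
e^(−rT) = e^(−0.013·1) = 0.9871
N(−d₂) = N(-0.79) = 0.2148;  N(−d₁) = N(-1.08) = 0.1401
P = 170·0.9871·0.2148 − 220·0.1401 = 36.0449 − 30.8220 = 5.2229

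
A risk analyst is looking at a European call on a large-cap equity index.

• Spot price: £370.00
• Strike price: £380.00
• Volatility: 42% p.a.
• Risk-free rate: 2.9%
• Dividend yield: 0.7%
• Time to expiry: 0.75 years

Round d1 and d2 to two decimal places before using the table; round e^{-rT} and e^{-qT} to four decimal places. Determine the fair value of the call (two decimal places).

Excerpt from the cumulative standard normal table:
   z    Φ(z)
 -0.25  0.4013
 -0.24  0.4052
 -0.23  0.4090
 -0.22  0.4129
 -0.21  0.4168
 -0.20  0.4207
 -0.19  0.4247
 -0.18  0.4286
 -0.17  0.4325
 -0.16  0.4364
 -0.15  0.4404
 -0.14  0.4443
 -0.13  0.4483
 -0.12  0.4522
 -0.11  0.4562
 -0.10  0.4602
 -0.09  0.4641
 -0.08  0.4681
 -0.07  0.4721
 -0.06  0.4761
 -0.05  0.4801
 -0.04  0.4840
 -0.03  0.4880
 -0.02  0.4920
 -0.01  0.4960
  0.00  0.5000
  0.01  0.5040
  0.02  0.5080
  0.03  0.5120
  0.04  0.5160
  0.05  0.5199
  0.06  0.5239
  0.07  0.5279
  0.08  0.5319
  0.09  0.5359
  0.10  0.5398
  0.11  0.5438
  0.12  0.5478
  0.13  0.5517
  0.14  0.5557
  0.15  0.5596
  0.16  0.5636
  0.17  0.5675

T = 0.75;  σ√T = 0.3637
ln(S/K) + (r − q + σ²/2)T = ln(370/380) + (0.029 − 0.007 + 0.42²/2)·0.75 = -0.0267 + 0.0827 = 0.0560
d₁ = 0.0560 / 0.3637 = 0.1539 which rounds to 0.15
d₂ = d₁ − σ√T = 0.1539 − 0.3637 = -0.2098 which rounds to -0.21
exp(−qT) = exp(−0.007·0.75) = 0.9948;  exp(−rT) = exp(−0.029·0.75) = 0.9785
N(d₁) = N(0.15) = 0.5596;  N(d₂) = N(-0.21) = 0.4168
C = 370·0.9948·0.5596 − 380·0.9785·0.4168 = 205.9753 − 154.9787 = 50.9966

£51.00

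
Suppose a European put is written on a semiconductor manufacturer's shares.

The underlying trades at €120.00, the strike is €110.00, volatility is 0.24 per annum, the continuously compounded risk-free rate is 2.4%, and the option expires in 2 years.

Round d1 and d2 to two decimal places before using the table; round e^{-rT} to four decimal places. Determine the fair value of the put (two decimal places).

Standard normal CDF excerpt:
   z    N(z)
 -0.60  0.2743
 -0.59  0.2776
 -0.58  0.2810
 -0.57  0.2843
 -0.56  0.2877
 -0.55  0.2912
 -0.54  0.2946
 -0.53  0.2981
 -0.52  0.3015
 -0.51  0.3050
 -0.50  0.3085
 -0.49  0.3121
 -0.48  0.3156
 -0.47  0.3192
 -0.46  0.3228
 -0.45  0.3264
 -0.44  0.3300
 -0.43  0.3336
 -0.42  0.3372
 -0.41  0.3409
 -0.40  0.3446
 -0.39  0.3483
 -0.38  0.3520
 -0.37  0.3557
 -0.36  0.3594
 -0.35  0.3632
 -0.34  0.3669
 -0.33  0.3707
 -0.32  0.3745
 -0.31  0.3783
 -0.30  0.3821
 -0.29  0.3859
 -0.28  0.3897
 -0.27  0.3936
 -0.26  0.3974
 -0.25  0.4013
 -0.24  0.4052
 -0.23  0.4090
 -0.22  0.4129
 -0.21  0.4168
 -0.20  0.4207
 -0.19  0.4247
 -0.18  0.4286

σ√T = 0.24·√2 = 0.3394
ln(S/K) + (r + σ²/2)T = ln(120/110) + (0.024 + 0.24²/2)·2 = 0.0870 + 0.1056 = 0.1926
d₁ = 0.1926 / 0.3394 = 0.5675 ⇒ 0.57
d₂ = d₁ − σ√T = 0.5675 − 0.3394 = 0.2281 ⇒ 0.23
exp(−rT) = exp(−0.024·2) = 0.9531
N(−d₂) = N(-0.23) = 0.4090;  N(−d₁) = N(-0.57) = 0.2843
P = 110·0.9531·0.4090 − 120·0.2843 = 42.8800 − 34.1160 = 8.7640

€8.76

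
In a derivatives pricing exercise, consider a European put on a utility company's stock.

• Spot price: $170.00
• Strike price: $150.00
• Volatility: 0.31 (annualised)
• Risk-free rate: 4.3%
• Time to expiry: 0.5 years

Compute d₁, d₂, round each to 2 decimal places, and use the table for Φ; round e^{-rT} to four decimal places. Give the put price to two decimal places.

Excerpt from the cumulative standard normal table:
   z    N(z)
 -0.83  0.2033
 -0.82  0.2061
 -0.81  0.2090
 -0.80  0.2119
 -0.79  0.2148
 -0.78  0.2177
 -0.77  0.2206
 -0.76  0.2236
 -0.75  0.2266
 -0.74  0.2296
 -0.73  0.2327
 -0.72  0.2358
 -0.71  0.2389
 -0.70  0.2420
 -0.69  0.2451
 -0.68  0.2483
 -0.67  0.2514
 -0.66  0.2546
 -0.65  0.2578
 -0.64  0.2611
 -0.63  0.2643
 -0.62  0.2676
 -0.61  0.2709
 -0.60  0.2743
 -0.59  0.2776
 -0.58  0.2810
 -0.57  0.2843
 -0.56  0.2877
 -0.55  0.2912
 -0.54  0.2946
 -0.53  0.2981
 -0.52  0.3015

$5.23

T = 0.5;  σ√T = 0.2192
d₁ = [ln(170/150) + (0.043 + 0.31²/2)·0.5] / 0.2192 = [0.1252 + 0.0455] / 0.2192 = 0.7787 ≈ 0.78
d₂ = d₁ − σ√T = 0.7787 − 0.2192 = 0.5595 ≈ 0.56
exp(−rT) = exp(−0.043·0.5) = 0.9787
N(−d₂) = N(-0.56) = 0.2877;  N(−d₁) = N(-0.78) = 0.2177
P = 150·0.9787·0.2877 − 170·0.2177 = 42.2358 − 37.0090 = 5.2268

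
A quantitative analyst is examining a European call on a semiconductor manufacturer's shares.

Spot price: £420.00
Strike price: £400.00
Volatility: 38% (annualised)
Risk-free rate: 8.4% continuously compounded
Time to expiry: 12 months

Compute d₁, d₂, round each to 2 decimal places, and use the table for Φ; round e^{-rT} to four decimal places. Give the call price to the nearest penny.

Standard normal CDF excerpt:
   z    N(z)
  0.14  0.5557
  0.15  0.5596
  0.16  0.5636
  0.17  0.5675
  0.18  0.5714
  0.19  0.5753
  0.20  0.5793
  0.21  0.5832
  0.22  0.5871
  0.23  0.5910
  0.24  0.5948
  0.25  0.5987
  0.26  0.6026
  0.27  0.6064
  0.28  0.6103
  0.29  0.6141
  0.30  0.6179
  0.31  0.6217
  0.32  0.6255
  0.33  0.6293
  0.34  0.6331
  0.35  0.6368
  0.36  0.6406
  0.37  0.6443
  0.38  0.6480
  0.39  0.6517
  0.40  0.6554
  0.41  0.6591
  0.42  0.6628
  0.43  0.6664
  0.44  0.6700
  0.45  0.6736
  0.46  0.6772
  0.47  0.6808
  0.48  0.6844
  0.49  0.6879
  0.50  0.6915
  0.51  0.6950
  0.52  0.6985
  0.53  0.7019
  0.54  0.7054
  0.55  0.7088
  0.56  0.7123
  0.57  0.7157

σ√T = 0.38·√1 = 0.3800
d₁ = [ln(420/400) + (0.084 + 0.38²/2)·1] / 0.3800 = [0.0488 + 0.1562] / 0.3800 = 0.5394 → 0.54
d₂ = d₁ − σ√T = 0.5394 − 0.3800 = 0.1594 → 0.16
e^(−rT) = e^(−0.084·1) = 0.9194
N(d₁) = N(0.54) = 0.7054;  N(d₂) = N(0.16) = 0.5636
C = 420·0.7054 − 400·0.9194·0.5636 = 296.2680 − 207.2695 = 88.9985

£89.00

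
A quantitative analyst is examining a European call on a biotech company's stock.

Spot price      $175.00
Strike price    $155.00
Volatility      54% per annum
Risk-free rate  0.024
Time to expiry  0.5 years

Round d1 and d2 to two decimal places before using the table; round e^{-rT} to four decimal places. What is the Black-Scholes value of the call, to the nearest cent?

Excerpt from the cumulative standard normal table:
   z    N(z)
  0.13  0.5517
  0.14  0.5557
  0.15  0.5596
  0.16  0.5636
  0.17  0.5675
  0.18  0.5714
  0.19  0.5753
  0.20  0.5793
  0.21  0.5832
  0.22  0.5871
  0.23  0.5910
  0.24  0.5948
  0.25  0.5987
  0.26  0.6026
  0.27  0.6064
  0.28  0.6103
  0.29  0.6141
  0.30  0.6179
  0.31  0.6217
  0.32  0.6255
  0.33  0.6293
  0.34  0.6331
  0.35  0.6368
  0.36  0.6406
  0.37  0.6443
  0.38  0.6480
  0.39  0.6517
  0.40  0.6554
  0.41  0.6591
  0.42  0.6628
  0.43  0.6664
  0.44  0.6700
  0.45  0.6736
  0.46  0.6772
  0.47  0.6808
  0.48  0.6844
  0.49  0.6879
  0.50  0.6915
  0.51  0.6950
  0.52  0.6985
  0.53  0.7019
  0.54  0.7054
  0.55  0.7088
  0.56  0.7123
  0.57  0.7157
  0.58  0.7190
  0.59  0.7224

$37.13

σ√T = 0.54·√0.5 = 0.3818
ln(S/K) + (r + σ²/2)T = ln(175/155) + (0.024 + 0.54²/2)·0.5 = 0.1214 + 0.0849 = 0.2063
d₁ = 0.2063 / 0.3818 = 0.5402 ⇒ 0.54
d₂ = d₁ − σ√T = 0.5402 − 0.3818 = 0.1583 ⇒ 0.16
exp(−rT) = exp(−0.024·0.5) = 0.9881
C = 175·N(0.54) − 155·0.9881·N(0.16) = 175·0.7054 − 155·0.9881·0.5636 = 123.4450 − 86.3184 = 37.1266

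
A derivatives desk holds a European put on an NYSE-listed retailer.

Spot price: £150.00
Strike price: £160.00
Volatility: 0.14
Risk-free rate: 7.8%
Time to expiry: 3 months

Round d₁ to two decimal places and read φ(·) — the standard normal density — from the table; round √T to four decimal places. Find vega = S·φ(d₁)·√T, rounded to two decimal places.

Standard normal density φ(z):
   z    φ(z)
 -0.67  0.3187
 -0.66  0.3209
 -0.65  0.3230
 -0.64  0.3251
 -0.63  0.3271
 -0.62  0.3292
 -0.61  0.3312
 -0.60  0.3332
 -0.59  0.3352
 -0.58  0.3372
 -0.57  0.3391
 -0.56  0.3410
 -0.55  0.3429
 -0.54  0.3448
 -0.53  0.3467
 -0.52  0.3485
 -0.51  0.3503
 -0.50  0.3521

σ√T = 0.14 × 0.5000 = 0.0700
d₁ = [ln(150/160) + (0.078 + 0.14²/2)·0.25] / 0.0700 = [-0.0645 + 0.0220] / 0.0700 = -0.6084 ≈ -0.61
√T = √0.25 = 0.5000
φ(d₁) = φ(-0.61) = 0.3312
vega = S·φ(d₁)·√T = 150·0.3312·0.5000 = 24.8400

24.84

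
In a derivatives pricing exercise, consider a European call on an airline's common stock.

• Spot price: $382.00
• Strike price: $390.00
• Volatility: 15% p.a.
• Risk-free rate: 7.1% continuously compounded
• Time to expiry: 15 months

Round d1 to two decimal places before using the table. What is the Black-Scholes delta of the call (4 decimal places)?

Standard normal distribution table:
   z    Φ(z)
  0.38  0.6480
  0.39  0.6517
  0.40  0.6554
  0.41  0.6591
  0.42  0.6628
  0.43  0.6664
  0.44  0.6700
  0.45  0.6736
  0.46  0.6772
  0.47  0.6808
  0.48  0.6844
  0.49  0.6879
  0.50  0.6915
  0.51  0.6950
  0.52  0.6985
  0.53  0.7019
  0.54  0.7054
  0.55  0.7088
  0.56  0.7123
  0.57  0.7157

σ√T = 0.15·√1.25 = 0.1677
d₁ = [ln(382/390) + (0.071 + 0.15²/2)·1.25] / 0.1677 = [-0.0207 + 0.1028] / 0.1677 = 0.4895 ⇒ 0.49
N(d₁) = N(0.49) = 0.6879
Δ_call = N(d₁) = 0.6879

0.6879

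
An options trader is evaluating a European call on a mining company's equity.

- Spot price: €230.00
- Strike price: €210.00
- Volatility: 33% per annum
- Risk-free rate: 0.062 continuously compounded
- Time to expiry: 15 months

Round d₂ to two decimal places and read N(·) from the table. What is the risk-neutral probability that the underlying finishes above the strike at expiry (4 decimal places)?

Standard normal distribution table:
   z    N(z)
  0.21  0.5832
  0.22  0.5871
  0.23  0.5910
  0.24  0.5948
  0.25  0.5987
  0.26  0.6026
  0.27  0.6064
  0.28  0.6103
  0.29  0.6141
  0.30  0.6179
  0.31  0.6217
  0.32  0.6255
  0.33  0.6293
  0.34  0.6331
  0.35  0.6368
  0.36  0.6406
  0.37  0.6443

σ√T = 0.33·√1.25 = 0.3690
d₁ = [ln(230/210) + (0.062 + ½·0.33²)·1.25] / (σ√T) = (0.0910 + 0.1456) / 0.3690 = 0.6411 → 0.64
d₂ = 0.6411 − 0.3690 = 0.2721 → 0.27
Risk-neutral Pr[S_T > K] = N(d₂) = N(0.27) = 0.6064

0.6064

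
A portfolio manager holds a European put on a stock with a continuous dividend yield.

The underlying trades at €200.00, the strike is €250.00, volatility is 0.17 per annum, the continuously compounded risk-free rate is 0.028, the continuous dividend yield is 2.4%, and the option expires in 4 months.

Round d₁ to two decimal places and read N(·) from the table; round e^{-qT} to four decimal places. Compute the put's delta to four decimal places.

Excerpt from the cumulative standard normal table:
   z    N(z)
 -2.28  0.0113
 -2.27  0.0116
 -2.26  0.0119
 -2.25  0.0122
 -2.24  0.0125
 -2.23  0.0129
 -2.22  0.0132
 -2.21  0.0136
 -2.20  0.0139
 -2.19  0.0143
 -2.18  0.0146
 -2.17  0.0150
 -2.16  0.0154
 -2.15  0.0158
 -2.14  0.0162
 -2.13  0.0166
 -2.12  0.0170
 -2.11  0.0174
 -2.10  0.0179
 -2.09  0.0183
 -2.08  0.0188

T = 0.3333;  σ√T = 0.0981
d₁ = [ln(200/250) + (0.028 − 0.024 + ½·0.17²)·0.3333] / (σ√T) = (-0.2231 + 0.0062) / 0.0981 = -2.2108 which rounds to -2.21
N(d₁) = N(-2.21) = 0.0136
Δ_put = e^(−qT)·(N(d₁) − 1) = 0.9920·(0.0136 − 1) = -0.9785

-0.9785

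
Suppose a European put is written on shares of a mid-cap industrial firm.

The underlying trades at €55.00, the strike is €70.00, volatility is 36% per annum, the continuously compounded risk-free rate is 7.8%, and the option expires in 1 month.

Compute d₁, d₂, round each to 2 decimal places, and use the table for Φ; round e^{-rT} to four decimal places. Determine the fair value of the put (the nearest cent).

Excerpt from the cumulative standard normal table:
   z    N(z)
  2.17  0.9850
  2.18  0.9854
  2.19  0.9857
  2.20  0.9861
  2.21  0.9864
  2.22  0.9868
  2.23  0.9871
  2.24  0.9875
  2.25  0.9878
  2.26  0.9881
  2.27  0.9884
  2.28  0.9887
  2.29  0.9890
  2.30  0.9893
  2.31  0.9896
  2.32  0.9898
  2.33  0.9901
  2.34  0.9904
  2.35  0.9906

€14.57

σ√T = 0.36 × 0.2887 = 0.1039
ln(S/K) + (r + σ²/2)T = ln(55/70) + (0.078 + 0.36²/2)·0.08333 = -0.2412 + 0.0119 = -0.2293
d₁ = -0.2293 / 0.1039 = -2.2061 which rounds to -2.21
d₂ = d₁ − σ√T = -2.2061 − 0.1039 = -2.3100 which rounds to -2.31
exp(−rT) = exp(−0.078·0.08333) = 0.9935
N(−d₂) = N(2.31) = 0.9896;  N(−d₁) = N(2.21) = 0.9864
P = 70·0.9935·0.9896 − 55·0.9864 = 68.8217 − 54.2520 = 14.5697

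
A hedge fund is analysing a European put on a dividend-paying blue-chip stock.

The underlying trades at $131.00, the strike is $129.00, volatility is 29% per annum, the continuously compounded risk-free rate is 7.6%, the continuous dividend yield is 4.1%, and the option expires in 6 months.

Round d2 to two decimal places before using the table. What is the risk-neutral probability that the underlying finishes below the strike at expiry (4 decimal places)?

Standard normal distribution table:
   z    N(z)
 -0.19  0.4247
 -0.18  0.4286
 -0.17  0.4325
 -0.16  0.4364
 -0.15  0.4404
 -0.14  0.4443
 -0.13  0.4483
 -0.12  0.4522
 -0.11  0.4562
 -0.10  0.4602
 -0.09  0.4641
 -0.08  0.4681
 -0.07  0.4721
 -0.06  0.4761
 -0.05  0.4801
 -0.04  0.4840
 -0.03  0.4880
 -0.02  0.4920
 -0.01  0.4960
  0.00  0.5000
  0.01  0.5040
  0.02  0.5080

0.4761

T = 0.5;  σ√T = 0.2051
ln(S/K) + (r − q + σ²/2)T = ln(131/129) + (0.076 − 0.041 + 0.29²/2)·0.5 = 0.0154 + 0.0385 = 0.0539
d₁ = 0.0539 / 0.2051 = 0.2629 ≈ 0.26
d₂ = d₁ − σ√T = 0.2629 − 0.2051 = 0.0578 ≈ 0.06
Pr(exercise) under Q = N(−d₂) = N(-0.06) = 0.4761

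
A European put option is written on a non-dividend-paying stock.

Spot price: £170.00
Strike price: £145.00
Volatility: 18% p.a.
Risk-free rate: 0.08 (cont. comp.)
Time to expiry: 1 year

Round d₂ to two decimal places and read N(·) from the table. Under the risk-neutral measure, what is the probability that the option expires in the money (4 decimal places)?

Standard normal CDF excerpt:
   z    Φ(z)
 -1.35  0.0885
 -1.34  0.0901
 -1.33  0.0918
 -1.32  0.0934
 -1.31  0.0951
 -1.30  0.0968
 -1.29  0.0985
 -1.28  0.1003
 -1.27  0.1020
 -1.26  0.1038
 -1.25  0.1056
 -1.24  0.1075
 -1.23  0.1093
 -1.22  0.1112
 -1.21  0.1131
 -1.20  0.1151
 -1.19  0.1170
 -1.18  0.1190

σ√T = 0.18·√1 = 0.1800
ln(S/K) + (r + σ²/2)T = ln(170/145) + (0.08 + 0.18²/2)·1 = 0.1591 + 0.0962 = 0.2553
d₁ = 0.2553 / 0.1800 = 1.4181 which rounds to 1.42
d₂ = d₁ − σ√T = 1.4181 − 0.1800 = 1.2381 which rounds to 1.24
Risk-neutral Pr[S_T < K] = N(−d₂) = N(-1.24) = 0.1075

0.1075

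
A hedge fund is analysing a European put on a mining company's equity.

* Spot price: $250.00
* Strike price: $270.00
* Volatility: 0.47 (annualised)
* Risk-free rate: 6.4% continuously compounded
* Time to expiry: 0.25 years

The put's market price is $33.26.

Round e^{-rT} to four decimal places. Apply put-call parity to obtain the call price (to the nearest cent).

exp(−rT) = exp(−0.064·0.25) = 0.9841
Put-call parity: C − P = S − K·e^(−rT) = 250 − 270·0.9841 = 250 − 265.7070 = -15.7070
C = P + (C − P) = 33.26 + (-15.7070) = 17.5530

$17.55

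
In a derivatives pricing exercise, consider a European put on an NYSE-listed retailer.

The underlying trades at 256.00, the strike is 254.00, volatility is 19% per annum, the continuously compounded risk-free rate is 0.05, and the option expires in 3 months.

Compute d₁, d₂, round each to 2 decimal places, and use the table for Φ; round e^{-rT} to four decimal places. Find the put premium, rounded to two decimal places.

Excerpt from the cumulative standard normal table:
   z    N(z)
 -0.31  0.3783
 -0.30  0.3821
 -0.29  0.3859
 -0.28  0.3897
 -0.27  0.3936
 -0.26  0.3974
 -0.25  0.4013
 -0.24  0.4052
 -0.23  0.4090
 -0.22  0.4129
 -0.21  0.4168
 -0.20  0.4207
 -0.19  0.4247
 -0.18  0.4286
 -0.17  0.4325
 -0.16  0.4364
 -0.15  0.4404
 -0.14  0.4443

T = 0.25;  σ√T = 0.0950
d₁ = [ln(256/254) + (0.05 + 0.19²/2)·0.25] / 0.0950 = [0.0078 + 0.0170] / 0.0950 = 0.2616 ⇒ 0.26
d₂ = d₁ − σ√T = 0.2616 − 0.0950 = 0.1666 ⇒ 0.17
exp(−rT) = exp(−0.05·0.25) = 0.9876
P = 254·0.9876·N(-0.17) − 256·N(-0.26) = 254·0.9876·0.4325 − 256·0.3974 = 108.4928 − 101.7344 = 6.7584

6.76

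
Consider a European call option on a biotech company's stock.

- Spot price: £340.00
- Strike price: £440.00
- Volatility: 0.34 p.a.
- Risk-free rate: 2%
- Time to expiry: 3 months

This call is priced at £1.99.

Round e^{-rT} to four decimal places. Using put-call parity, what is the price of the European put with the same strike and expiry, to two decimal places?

£99.79

exp(−rT) = exp(−0.02·0.25) = 0.9950
Put-call parity: C − P = S − K·e^(−rT) = 340 − 440·0.9950 = 340 − 437.8000 = -97.8000
P = C − (C − P) = 1.99 − (-97.8000) = 99.7900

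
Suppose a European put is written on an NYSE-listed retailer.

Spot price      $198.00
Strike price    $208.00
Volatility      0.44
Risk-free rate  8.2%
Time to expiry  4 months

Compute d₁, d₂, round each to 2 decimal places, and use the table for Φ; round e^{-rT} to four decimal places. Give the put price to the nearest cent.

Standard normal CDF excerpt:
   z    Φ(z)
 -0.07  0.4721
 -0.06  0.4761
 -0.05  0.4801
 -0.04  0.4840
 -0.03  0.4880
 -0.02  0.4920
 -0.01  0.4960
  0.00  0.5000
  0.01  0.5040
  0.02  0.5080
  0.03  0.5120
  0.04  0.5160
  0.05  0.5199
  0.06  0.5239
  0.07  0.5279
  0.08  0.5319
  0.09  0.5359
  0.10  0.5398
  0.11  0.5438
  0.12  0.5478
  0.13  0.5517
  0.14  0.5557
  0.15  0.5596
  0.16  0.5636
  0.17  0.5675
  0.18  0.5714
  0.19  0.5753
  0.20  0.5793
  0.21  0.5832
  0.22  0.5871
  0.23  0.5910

T = 0.3333;  σ√T = 0.2540
d₁ = [ln(198/208) + (0.082 + 0.44²/2)·0.3333] / 0.2540 = [-0.0493 + 0.0596] / 0.2540 = 0.0407 which rounds to 0.04
d₂ = d₁ − σ√T = 0.0407 − 0.2540 = -0.2134 which rounds to -0.21
exp(−rT) = exp(−0.082·0.3333) = 0.9730
N(−d₂) = N(0.21) = 0.5832;  N(−d₁) = N(-0.04) = 0.4840
P = 208·0.9730·0.5832 − 198·0.4840 = 118.0303 − 95.8320 = 22.1983

$22.20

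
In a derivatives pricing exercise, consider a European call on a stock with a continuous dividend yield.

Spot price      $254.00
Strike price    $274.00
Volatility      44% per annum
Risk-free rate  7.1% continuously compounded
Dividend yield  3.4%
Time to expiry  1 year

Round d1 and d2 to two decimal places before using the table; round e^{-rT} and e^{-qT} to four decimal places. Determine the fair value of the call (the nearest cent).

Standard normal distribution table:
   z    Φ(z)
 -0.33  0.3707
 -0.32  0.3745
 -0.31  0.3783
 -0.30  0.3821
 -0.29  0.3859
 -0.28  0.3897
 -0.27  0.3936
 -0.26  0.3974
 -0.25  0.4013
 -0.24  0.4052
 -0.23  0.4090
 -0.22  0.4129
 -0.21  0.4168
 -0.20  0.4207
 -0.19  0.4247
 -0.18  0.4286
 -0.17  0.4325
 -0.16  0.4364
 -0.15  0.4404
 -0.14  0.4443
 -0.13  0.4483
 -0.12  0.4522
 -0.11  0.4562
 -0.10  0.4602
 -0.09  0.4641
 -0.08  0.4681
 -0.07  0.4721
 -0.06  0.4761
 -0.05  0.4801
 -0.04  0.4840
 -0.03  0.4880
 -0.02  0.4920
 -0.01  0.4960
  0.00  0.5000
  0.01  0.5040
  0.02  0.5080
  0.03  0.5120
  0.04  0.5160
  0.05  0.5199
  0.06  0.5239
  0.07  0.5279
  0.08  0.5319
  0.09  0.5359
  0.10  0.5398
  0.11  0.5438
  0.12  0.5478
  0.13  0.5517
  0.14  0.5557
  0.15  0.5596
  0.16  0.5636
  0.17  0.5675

$38.90

σ√T = 0.44·√1 = 0.4400
ln(S/K) + (r − q + σ²/2)T = ln(254/274) + (0.071 − 0.034 + 0.44²/2)·1 = -0.0758 + 0.1338 = 0.0580
d₁ = 0.0580 / 0.4400 = 0.1318 which rounds to 0.13
d₂ = d₁ − σ√T = 0.1318 − 0.4400 = -0.3082 which rounds to -0.31
exp(−qT) = exp(−0.034·1) = 0.9666;  exp(−rT) = exp(−0.071·1) = 0.9315
N(d₁) = N(0.13) = 0.5517;  N(d₂) = N(-0.31) = 0.3783
C = 254·0.9666·0.5517 − 274·0.9315·0.3783 = 135.4514 − 96.5539 = 38.8975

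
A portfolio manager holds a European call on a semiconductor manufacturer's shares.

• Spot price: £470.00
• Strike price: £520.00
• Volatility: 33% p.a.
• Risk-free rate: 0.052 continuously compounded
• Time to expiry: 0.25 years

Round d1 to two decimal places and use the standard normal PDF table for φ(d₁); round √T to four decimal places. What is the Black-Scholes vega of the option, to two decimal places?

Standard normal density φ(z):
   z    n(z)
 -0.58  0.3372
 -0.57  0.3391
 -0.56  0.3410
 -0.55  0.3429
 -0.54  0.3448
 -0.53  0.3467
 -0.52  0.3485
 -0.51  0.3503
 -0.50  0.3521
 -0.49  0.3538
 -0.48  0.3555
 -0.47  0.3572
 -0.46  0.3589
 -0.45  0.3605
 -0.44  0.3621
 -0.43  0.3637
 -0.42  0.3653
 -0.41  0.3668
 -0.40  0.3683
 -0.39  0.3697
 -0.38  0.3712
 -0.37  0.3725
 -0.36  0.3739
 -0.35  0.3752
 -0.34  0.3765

σ√T = 0.33 × 0.5000 = 0.1650
d₁ = [ln(470/520) + (0.052 + ½·0.33²)·0.25] / (σ√T) = (-0.1011 + 0.0266) / 0.1650 = -0.4514 → -0.45
√T = √0.25 = 0.5000
φ(d₁) = φ(-0.45) = 0.3605
vega = S·φ(d₁)·√T = 470·0.3605·0.5000 = 84.7175

84.72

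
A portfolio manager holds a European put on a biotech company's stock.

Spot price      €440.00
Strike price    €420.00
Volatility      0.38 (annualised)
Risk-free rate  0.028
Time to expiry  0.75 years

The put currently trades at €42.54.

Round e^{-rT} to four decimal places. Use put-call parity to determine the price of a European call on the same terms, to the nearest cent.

€71.28

exp(−rT) = exp(−0.028·0.75) = 0.9792
Put-call parity: C − P = S − K·e^(−rT) = 440 − 420·0.9792 = 440 − 411.2640 = 28.7360
C = P + (C − P) = 42.54 + (28.7360) = 71.2760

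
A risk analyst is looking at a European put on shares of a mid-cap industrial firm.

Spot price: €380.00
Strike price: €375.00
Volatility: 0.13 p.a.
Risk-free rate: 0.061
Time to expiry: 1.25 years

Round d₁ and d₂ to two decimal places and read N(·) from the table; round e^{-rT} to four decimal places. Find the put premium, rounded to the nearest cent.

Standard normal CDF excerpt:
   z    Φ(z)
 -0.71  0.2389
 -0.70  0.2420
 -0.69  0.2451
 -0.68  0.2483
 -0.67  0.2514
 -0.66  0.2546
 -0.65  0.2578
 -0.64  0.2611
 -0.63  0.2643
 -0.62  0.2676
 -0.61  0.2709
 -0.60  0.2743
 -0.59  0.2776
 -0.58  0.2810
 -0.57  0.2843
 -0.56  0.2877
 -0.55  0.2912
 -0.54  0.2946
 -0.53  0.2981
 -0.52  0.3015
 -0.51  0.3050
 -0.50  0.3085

σ√T = 0.13 × 1.1180 = 0.1453
d₁ = [ln(380/375) + (0.061 + 0.13²/2)·1.25] / 0.1453 = [0.0132 + 0.0868] / 0.1453 = 0.6884 ≈ 0.69
d₂ = d₁ − σ√T = 0.6884 − 0.1453 = 0.5431 ≈ 0.54
e^(−rT) = e^(−0.061·1.25) = 0.9266
N(−d₂) = N(-0.54) = 0.2946;  N(−d₁) = N(-0.69) = 0.2451
P = 375·0.9266·0.2946 − 380·0.2451 = 102.3661 − 93.1380 = 9.2281

€9.23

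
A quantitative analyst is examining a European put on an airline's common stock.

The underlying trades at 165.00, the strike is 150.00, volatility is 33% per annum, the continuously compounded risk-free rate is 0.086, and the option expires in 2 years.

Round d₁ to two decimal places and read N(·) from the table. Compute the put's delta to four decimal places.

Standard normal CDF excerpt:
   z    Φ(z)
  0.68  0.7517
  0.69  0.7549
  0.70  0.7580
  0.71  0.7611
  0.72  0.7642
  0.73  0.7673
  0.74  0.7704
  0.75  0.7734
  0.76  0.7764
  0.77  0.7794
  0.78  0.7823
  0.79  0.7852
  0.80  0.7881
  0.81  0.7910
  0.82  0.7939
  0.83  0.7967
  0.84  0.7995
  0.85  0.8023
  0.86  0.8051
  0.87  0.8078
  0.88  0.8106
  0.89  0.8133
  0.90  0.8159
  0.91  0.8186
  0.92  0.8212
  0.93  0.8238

σ√T = 0.33 × 1.4142 = 0.4667
d₁ = [ln(165/150) + (0.086 + 0.33²/2)·2] / 0.4667 = [0.0953 + 0.2809] / 0.4667 = 0.8061 → 0.81
N(d₁) = N(0.81) = 0.7910
Δ_put = N(d₁) − 1 = 0.7910 − 1 = -0.2090

-0.2090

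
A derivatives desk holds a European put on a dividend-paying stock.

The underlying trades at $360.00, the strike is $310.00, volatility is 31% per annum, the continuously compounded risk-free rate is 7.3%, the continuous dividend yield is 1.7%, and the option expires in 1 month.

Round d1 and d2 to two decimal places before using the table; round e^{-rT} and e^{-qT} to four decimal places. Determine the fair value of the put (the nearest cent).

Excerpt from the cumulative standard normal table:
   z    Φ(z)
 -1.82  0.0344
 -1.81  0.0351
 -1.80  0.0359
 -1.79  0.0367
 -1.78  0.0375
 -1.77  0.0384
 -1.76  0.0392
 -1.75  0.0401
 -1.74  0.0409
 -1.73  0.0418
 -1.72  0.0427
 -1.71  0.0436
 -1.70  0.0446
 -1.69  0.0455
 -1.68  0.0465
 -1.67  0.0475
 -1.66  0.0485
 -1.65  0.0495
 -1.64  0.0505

$0.52

σ√T = 0.31 × 0.2887 = 0.0895
d₁ = [ln(360/310) + (0.073 − 0.017 + ½·0.31²)·0.08333] / (σ√T) = (0.1495 + 0.0087) / 0.0895 = 1.7678 → 1.77
d₂ = 1.7678 − 0.0895 = 1.6783 → 1.68
e^(−qT) = e^(−0.017·0.08333) = 0.9986;  e^(−rT) = e^(−0.073·0.08333) = 0.9939
N(−d₂) = N(-1.68) = 0.0465;  N(−d₁) = N(-1.77) = 0.0384
P = 310·0.9939·0.0465 − 360·0.9986·0.0384 = 14.3271 − 13.8046 = 0.5224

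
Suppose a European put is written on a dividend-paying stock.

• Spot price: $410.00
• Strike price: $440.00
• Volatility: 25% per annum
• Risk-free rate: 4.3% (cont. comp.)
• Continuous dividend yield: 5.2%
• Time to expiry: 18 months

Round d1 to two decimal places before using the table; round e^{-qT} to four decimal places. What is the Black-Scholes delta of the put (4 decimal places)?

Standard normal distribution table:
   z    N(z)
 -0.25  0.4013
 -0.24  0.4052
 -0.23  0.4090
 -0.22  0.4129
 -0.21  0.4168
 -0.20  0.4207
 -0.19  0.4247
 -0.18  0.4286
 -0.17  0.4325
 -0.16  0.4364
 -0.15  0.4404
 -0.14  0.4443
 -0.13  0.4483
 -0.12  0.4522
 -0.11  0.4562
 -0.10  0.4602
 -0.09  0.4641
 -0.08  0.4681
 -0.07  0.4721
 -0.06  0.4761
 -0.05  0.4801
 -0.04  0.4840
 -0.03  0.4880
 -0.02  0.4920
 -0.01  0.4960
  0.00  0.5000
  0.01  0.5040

-0.5067

σ√T = 0.25·√1.5 = 0.3062
d₁ = [ln(410/440) + (0.043 − 0.052 + 0.25²/2)·1.5] / 0.3062 = [-0.0706 + 0.0334] / 0.3062 = -0.1216 ≈ -0.12
N(d₁) = N(-0.12) = 0.4522
Δ_put = exp(−qT)·(N(d₁) − 1) = 0.9250·(0.4522 − 1) = -0.5067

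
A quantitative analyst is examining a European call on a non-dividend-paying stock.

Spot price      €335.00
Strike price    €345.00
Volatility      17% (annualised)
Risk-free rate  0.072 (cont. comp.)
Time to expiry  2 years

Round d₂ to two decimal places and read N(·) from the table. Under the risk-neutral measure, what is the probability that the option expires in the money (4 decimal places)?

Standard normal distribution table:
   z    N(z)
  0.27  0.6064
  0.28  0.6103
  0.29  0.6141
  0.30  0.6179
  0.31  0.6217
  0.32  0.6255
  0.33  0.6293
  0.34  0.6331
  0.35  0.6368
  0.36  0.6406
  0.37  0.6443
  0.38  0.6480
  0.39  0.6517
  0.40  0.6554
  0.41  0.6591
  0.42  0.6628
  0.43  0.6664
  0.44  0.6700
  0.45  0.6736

0.6406

σ√T = 0.17 × 1.4142 = 0.2404
d₁ = [ln(335/345) + (0.072 + 0.17²/2)·2] / 0.2404 = [-0.0294 + 0.1729] / 0.2404 = 0.5968 ⇒ 0.60
d₂ = d₁ − σ√T = 0.5968 − 0.2404 = 0.3564 ⇒ 0.36
Risk-neutral Pr[S_T > K] = N(d₂) = N(0.36) = 0.6406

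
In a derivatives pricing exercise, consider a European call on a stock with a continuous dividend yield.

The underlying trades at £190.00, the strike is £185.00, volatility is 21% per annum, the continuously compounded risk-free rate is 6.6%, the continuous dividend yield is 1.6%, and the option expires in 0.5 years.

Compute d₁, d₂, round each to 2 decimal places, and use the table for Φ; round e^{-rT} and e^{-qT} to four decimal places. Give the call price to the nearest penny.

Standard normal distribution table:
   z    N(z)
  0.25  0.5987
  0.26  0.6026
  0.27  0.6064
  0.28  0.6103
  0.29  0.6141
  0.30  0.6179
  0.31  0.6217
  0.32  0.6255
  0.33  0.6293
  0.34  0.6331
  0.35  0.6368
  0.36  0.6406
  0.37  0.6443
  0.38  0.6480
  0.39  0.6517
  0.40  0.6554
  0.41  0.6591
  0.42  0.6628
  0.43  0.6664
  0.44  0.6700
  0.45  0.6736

£16.39

σ√T = 0.21·√0.5 = 0.1485
d₁ = [ln(190/185) + (0.066 − 0.016 + 0.21²/2)·0.5] / 0.1485 = [0.0267 + 0.0360] / 0.1485 = 0.4222 ⇒ 0.42
d₂ = d₁ − σ√T = 0.4222 − 0.1485 = 0.2737 ⇒ 0.27
e^(−qT) = e^(−0.016·0.5) = 0.9920;  e^(−rT) = e^(−0.066·0.5) = 0.9675
C = 190·0.9920·N(0.42) − 185·0.9675·N(0.27) = 190·0.9920·0.6628 − 185·0.9675·0.6064 = 124.9245 − 108.5380 = 16.3865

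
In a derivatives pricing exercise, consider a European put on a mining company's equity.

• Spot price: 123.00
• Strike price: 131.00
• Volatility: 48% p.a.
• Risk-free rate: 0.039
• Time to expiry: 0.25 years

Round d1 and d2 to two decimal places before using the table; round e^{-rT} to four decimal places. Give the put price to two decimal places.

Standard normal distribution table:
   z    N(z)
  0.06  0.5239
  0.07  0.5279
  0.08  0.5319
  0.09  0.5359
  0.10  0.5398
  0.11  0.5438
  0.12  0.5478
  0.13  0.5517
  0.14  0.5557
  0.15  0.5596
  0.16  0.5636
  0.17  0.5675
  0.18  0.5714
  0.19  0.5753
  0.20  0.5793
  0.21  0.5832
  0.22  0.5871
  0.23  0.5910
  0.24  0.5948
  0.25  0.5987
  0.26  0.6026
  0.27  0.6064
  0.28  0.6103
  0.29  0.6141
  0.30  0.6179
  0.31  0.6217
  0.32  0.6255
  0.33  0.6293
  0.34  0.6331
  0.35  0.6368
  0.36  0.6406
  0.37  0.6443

T = 0.25;  σ√T = 0.2400
d₁ = [ln(123/131) + (0.039 + ½·0.48²)·0.25] / (σ√T) = (-0.0630 + 0.0386) / 0.2400 = -0.1019 → -0.10
d₂ = -0.1019 − 0.2400 = -0.3419 → -0.34
e^(−rT) = e^(−0.039·0.25) = 0.9903
P = 131·0.9903·N(0.34) − 123·N(0.10) = 131·0.9903·0.6331 − 123·0.5398 = 82.1316 − 66.3954 = 15.7362

15.74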